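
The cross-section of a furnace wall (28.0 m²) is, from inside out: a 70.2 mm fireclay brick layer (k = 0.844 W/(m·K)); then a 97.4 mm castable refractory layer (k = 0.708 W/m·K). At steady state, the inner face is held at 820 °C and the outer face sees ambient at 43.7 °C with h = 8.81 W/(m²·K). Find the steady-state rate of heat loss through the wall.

Series thermal resistances, inner to outer:
  R_fireclay brick = L/(kA) = 0.0702/(0.844·28.0) = 0.002971 K/W
  R_castable refractory = L/(kA) = 0.0974/(0.708·28.0) = 0.004913 K/W
  R_conv,out = 1/(hA) = 1/(8.81·28.0) = 0.004054 K/W
ΣR = 0.002971 + 0.004913 + 0.004054 = 0.01194 K/W
Q = ΔT/ΣR = (820 °C − 43.7 °C)/0.01194 = 65000 W

Q = 65000 W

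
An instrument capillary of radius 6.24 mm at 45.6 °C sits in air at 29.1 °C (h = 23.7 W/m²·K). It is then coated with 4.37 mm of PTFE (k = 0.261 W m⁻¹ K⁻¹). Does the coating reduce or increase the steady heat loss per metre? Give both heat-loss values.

increases: 15.3 → 17.2 W/m

Critical radius for a cylinder: r_cr = k/h = 0.0110 m = 1.10 cm.
Outer radius after coating: r₂ = 0.00624 + 0.00437 = 0.01061 m.
Since r₁ < r_cr and r₂ ≤ r_cr, the coating moves toward the maximum at r_cr — heat loss rises.
Bare: R = 1/(2πr₁h) = 1.076 m·K/W; Q = 16.5/1.076 = 15.3 W/m.
Coated: R = R_cond + R_conv = 0.9566 m·K/W; Q = 16.5/0.9566 = 17.2 W/m.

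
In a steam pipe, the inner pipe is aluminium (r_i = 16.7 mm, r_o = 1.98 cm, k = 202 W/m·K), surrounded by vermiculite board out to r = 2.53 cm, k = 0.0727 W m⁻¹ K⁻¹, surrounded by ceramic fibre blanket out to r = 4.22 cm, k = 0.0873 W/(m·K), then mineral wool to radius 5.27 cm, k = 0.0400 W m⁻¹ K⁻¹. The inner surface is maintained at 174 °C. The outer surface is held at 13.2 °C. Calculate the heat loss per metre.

Series thermal resistances, inner to outer:
  R'_aluminium = ln(0.0198/0.0167)/(2πk) = 0.1703/(2π·202) = 1.342×10^-4 m·K/W
  R'_vermiculite board = ln(0.0253/0.0198)/(2πk) = 0.2451/(2π·0.0727) = 0.5366 m·K/W
  R'_ceramic fibre blanket = ln(0.0422/0.0253)/(2πk) = 0.5116/(2π·0.0873) = 0.9327 m·K/W
  R'_mineral wool = ln(0.0527/0.0422)/(2πk) = 0.2222/(2π·0.0400) = 0.8841 m·K/W
ΣR = 1.342×10^-4 + 0.5366 + 0.9327 + 0.8841 = 2.354 m·K/W
Q' = ΔT/ΣR = (174 °C − 13.2 °C)/2.354 = 68.3 W/m

Q' = 68.3 W/m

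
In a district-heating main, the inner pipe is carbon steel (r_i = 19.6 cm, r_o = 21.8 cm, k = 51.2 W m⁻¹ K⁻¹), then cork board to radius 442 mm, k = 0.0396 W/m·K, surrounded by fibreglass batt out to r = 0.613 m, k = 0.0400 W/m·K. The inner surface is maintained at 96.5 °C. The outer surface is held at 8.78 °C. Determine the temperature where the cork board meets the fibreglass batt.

Treat each layer as a resistance in series:
  R'_carbon steel = ln(0.218/0.196)/(2πk) = 0.1064/(2π·51.2) = 3.307×10^-4 m·K/W
  R'_cork board = ln(0.442/0.218)/(2πk) = 0.7068/(2π·0.0396) = 2.841 m·K/W
  R'_fibreglass batt = ln(0.613/0.442)/(2πk) = 0.3271/(2π·0.0400) = 1.301 m·K/W
ΣR = 3.307×10^-4 + 2.841 + 1.301 = 4.142 m·K/W
Q' = ΔT/ΣR = (96.5 °C − 8.78 °C)/4.142 = 21.18 W/m
From the inner boundary to the cork board/fibreglass batt interface, ΣR_partial = 2.841 m·K/W.
T_interface = T_in − Q'·ΣR_partial = 96.5 °C − (21.18)(2.841) = 36.3 °C

T = 36.3 °C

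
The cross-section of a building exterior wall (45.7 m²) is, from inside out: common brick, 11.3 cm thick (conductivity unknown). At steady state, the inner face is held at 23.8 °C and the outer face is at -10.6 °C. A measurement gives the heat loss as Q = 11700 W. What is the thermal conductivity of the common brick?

ΣR = ΔT/Q = |23.8 − -10.6|/11700 = 0.002940 K/W
L/(kA) = 0.002940 ⇒ k = 0.113/(0.002940·45.7) = 0.841 W/m·K

k = 0.841 W/m·K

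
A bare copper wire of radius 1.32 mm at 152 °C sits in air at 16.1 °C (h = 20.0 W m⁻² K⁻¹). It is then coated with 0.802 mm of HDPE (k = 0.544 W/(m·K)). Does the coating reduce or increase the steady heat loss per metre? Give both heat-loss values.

Critical radius for a cylinder: r_cr = k/h = 0.0272 m = 2.72 cm.
Outer radius after coating: r₂ = 0.00132 + 8.02×10^-4 = 0.002122 m.
Since r₁ < r_cr and r₂ ≤ r_cr, the coating moves toward the maximum at r_cr — heat loss rises.
Bare: R = 1/(2πr₁h) = 6.029 m·K/W; Q = 135.9/6.029 = 22.5 W/m.
Coated: R = R_cond + R_conv = 3.889 m·K/W; Q = 135.9/3.889 = 34.9 W/m.

increases: 22.5 → 34.9 W/m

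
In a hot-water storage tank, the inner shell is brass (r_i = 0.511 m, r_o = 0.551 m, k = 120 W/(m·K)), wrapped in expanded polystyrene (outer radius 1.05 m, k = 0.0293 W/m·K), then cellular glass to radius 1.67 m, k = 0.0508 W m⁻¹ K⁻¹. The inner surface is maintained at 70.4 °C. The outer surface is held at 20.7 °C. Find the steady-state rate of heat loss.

Series thermal resistances, inner to outer:
  R_brass = (1/0.511 − 1/0.551)/(4πk) = 0.1421/(4π·120) = 9.421×10^-5 K/W
  R_expanded polystyrene = (1/0.551 − 1/1.05)/(4πk) = 0.8625/(4π·0.0293) = 2.343 K/W
  R_cellular glass = (1/1.05 − 1/1.67)/(4πk) = 0.3536/(4π·0.0508) = 0.5539 K/W
ΣR = 9.421×10^-5 + 2.343 + 0.5539 = 2.897 K/W
Q = ΔT/ΣR = (70.4 °C − 20.7 °C)/2.897 = 17.2 W

Q = 17.2 W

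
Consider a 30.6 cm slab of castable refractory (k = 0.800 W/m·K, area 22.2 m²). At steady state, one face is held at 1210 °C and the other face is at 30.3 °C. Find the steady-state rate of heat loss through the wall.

Q = 68.5 kW

Q = kA·ΔT/L = 0.800 × 22.2 × |1210 °C − 30.3 °C| / 0.306 = 68500 W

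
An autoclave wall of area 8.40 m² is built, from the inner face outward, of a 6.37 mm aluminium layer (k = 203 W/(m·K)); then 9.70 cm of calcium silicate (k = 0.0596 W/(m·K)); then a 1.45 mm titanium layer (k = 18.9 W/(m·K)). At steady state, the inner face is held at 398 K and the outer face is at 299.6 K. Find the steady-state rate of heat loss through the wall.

Q = 508 W

Treat each layer as a resistance in series:
  R_aluminium = L/(kA) = 0.00637/(203·8.40) = 3.736×10^-6 K/W
  R_calcium silicate = L/(kA) = 0.0970/(0.0596·8.40) = 0.1938 K/W
  R_titanium = L/(kA) = 0.00145/(18.9·8.40) = 9.133×10^-6 K/W
ΣR = 3.736×10^-6 + 0.1938 + 9.133×10^-6 = 0.1938 K/W
Q = ΔT/ΣR = (398 K − 299.6 K)/0.1938 = 508 W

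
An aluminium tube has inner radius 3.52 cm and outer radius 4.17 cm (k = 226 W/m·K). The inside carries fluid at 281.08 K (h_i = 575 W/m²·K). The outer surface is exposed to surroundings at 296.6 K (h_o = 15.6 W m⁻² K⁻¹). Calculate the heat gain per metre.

Q' = 61.4 W/m

Series thermal resistances, inner to outer:
  R'_conv,in = 1/(2πr h) = 1/(2π·0.0352·575) = 0.007863 m·K/W
  R'_aluminium = ln(0.0417/0.0352)/(2πk) = 0.1695/(2π·226) = 1.193×10^-4 m·K/W
  R'_conv,out = 1/(2πr h) = 1/(2π·0.0417·15.6) = 0.2447 m·K/W
ΣR = 0.007863 + 1.193×10^-4 + 0.2447 = 0.2527 m·K/W
Q' = ΔT/ΣR = (281.08 K − 296.6 K)/0.2527 = -61.4 W/m
(Negative Q' ⇒ heat flows inward; heat gain = 61.4 W/m.)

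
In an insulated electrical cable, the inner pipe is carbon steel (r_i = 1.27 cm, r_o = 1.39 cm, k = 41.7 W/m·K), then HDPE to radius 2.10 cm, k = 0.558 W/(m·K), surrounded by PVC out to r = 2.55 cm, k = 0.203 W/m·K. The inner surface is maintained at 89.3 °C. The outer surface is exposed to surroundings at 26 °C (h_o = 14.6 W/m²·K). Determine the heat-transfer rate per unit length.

Resistance network (inner→outer):
  R'_carbon steel = ln(0.0139/0.0127)/(2πk) = 0.09029/(2π·41.7) = 3.446×10^-4 m·K/W
  R'_HDPE = ln(0.0210/0.0139)/(2πk) = 0.4126/(2π·0.558) = 0.1177 m·K/W
  R'_PVC = ln(0.0255/0.0210)/(2πk) = 0.1942/(2π·0.203) = 0.1522 m·K/W
  R'_conv,out = 1/(2πr h) = 1/(2π·0.0255·14.6) = 0.4275 m·K/W
ΣR = 3.446×10^-4 + 0.1177 + 0.1522 + 0.4275 = 0.6977 m·K/W
Q' = ΔT/ΣR = (89.3 °C − 26 °C)/0.6977 = 90.7 W/m

Q' = 90.7 W/m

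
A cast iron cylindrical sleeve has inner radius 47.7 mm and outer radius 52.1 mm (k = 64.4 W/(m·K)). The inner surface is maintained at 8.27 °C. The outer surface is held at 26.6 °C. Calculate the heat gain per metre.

Q' = 2πk·ΔT/ln(r₂/r₁) = 2π × 64.4 × 18.33 / ln(0.0521/0.0477) = 84100 W/m

Q' = 84100 W/m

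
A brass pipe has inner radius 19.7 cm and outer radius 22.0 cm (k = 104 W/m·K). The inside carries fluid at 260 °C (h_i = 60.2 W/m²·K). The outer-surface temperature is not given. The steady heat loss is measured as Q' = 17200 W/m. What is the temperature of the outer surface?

T_out = 26.3 °C

Series resistances:
  R'_conv,in = 1/(2πr h) = 1/(2π·0.197·60.2) = 0.01342 m·K/W
  R'_brass = ln(0.220/0.197)/(2πk) = 0.1104/(2π·104) = 1.690×10^-4 m·K/W
ΣR = 0.01359 m·K/W
ΔT = Q'·ΣR = 17200 × 0.01359 = 233.7 K
Heat flows outward, so T_out = T_in − ΔT = 260 − 233.7 = 26.3 °C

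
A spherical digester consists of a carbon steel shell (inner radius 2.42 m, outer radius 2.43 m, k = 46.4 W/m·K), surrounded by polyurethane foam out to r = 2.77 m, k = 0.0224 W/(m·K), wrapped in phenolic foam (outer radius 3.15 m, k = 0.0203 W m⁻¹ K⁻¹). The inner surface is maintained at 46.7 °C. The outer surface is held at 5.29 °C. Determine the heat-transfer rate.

Q = 118 W

Resistance network (inner→outer):
  R_carbon steel = (1/2.42 − 1/2.43)/(4πk) = 0.001701/(4π·46.4) = 2.916×10^-6 K/W
  R_polyurethane foam = (1/2.43 − 1/2.77)/(4πk) = 0.05051/(4π·0.0224) = 0.1794 K/W
  R_phenolic foam = (1/2.77 − 1/3.15)/(4πk) = 0.04355/(4π·0.0203) = 0.1707 K/W
ΣR = 2.916×10^-6 + 0.1794 + 0.1707 = 0.3501 K/W
Q = ΔT/ΣR = (46.7 °C − 5.29 °C)/0.3501 = 118 W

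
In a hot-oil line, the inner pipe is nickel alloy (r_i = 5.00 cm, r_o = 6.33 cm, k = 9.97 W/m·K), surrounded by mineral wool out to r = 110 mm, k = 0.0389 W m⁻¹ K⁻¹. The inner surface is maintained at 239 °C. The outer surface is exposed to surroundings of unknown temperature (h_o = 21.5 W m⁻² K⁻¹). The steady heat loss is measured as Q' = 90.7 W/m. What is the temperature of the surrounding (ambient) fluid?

T_out = 27.5 °C

Sum the resistances:
  R'_nickel alloy = ln(0.0633/0.0500)/(2πk) = 0.2359/(2π·9.97) = 0.003765 m·K/W
  R'_mineral wool = ln(0.110/0.0633)/(2πk) = 0.5526/(2π·0.0389) = 2.261 m·K/W
  R'_conv,out = 1/(2πr h) = 1/(2π·0.110·21.5) = 0.06730 m·K/W
ΣR = 2.332 m·K/W
ΔT = Q'·ΣR = 90.7 × 2.332 = 211.5 K
Heat flows outward, so T_out = T_in − ΔT = 239 − 211.5 = 27.5 °C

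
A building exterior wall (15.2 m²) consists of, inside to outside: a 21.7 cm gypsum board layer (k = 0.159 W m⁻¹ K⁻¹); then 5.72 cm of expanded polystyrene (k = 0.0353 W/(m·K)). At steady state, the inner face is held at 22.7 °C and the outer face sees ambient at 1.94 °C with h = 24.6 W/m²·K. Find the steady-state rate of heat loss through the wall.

Q = 104 W

Series thermal resistances, inner to outer:
  R_gypsum board = L/(kA) = 0.217/(0.159·15.2) = 0.08979 K/W
  R_expanded polystyrene = L/(kA) = 0.0572/(0.0353·15.2) = 0.1066 K/W
  R_conv,out = 1/(hA) = 1/(24.6·15.2) = 0.002674 K/W
ΣR = 0.08979 + 0.1066 + 0.002674 = 0.1991 K/W
Q = ΔT/ΣR = (22.7 °C − 1.94 °C)/0.1991 = 104 W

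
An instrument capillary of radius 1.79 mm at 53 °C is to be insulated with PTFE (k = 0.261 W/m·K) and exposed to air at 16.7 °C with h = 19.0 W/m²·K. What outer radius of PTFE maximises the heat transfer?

r_cr = 1.37 cm

For a cylinder, r_cr = k_ins/h = 0.261/19.0 = 0.0137 m = 1.37 cm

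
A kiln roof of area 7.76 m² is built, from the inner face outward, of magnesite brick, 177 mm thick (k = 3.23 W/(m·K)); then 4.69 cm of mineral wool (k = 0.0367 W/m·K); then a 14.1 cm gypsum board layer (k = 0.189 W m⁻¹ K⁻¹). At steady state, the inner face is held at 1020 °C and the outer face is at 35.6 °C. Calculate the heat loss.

Q = 3670 W

Treat each layer as a resistance in series:
  R_magnesite brick = L/(kA) = 0.177/(3.23·7.76) = 0.007062 K/W
  R_mineral wool = L/(kA) = 0.0469/(0.0367·7.76) = 0.1647 K/W
  R_gypsum board = L/(kA) = 0.141/(0.189·7.76) = 0.09614 K/W
ΣR = 0.007062 + 0.1647 + 0.09614 = 0.2679 K/W
Q = ΔT/ΣR = (1020 °C − 35.6 °C)/0.2679 = 3670 W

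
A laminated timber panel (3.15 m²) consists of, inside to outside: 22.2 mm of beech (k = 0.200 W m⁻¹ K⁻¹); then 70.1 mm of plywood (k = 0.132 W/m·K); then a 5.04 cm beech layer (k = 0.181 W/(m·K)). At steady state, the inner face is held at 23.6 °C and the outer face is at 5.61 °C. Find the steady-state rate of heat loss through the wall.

Q = 61.6 W

Series thermal resistances, inner to outer:
  R_beech = L/(kA) = 0.0222/(0.200·3.15) = 0.03524 K/W
  R_plywood = L/(kA) = 0.0701/(0.132·3.15) = 0.1686 K/W
  R_beech = L/(kA) = 0.0504/(0.181·3.15) = 0.08840 K/W
ΣR = 0.03524 + 0.1686 + 0.08840 = 0.2922 K/W
Q = ΔT/ΣR = (23.6 °C − 5.61 °C)/0.2922 = 61.6 W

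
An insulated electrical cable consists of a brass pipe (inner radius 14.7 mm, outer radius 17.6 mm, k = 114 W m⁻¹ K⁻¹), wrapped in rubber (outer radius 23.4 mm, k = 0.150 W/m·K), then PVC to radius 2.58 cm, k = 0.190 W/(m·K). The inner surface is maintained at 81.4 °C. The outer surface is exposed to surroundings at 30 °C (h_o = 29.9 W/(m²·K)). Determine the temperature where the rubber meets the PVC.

T = 55.1 °C

Treat each layer as a resistance in series:
  R'_brass = ln(0.0176/0.0147)/(2πk) = 0.1801/(2π·114) = 2.514×10^-4 m·K/W
  R'_rubber = ln(0.0234/0.0176)/(2πk) = 0.2848/(2π·0.150) = 0.3022 m·K/W
  R'_PVC = ln(0.0258/0.0234)/(2πk) = 0.09764/(2π·0.190) = 0.08179 m·K/W
  R'_conv,out = 1/(2πr h) = 1/(2π·0.0258·29.9) = 0.2063 m·K/W
ΣR = 2.514×10^-4 + 0.3022 + 0.08179 + 0.2063 = 0.5905 m·K/W
Q' = ΔT/ΣR = (81.4 °C − 30 °C)/0.5905 = 87.04 W/m
From the inner boundary to the rubber/PVC interface, ΣR_partial = 0.3025 m·K/W.
T_interface = T_in − Q'·ΣR_partial = 81.4 °C − (87.04)(0.3025) = 55.1 °C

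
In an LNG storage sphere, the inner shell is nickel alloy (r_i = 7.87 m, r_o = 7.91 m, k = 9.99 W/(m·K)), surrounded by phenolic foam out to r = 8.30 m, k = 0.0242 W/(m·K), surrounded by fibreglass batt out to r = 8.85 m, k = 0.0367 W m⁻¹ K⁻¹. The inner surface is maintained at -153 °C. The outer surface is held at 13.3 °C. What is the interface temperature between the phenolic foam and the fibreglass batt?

Treat each layer as a resistance in series:
  R_nickel alloy = (1/7.87 − 1/7.91)/(4πk) = 6.426×10^-4/(4π·9.99) = 5.118×10^-6 K/W
  R_phenolic foam = (1/7.91 − 1/8.30)/(4πk) = 0.005940/(4π·0.0242) = 0.01953 K/W
  R_fibreglass batt = (1/8.30 − 1/8.85)/(4πk) = 0.007488/(4π·0.0367) = 0.01624 K/W
ΣR = 5.118×10^-6 + 0.01953 + 0.01624 = 0.03578 K/W
Q = ΔT/ΣR = (-153 °C − 13.3 °C)/0.03578 = -4648 W
From the inner boundary to the phenolic foam/fibreglass batt interface, ΣR_partial = 0.01954 K/W.
T_interface = T_in − Q·ΣR_partial = -153 °C − (-4648)(0.01954) = -62.2 °C

T = -62.2 °C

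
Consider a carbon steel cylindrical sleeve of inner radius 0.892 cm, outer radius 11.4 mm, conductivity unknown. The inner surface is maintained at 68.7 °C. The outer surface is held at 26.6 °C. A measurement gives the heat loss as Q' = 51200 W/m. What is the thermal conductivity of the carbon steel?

k = 47.5 W/m·K

ΣR = ΔT/Q' = |68.7 − 26.6|/51200 = 8.223×10^-4 m·K/W
ln(r₂/r₁)/(2πk) = 8.223×10^-4 ⇒ k = 0.2453/(2π·8.223×10^-4) = 47.5 W/m·K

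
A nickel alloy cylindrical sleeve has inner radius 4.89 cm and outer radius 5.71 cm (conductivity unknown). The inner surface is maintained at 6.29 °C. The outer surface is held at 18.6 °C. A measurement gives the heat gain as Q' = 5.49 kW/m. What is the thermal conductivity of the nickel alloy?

k = 11.0 W/m·K

ΣR = ΔT/Q' = |6.29 − 18.6|/5490 = 0.002242 m·K/W
ln(r₂/r₁)/(2πk) = 0.002242 ⇒ k = 0.1550/(2π·0.002242) = 11.0 W/m·K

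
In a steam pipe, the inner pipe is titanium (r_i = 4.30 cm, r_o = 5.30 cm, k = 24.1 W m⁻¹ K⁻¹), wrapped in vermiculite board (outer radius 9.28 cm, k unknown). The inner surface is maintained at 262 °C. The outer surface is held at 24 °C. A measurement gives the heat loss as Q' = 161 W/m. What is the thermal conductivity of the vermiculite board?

k = 0.0604 W/m·K

ΣR = ΔT/Q' = |262 − 24|/161 = 1.478 m·K/W
Known resistances:
  R'_titanium = ln(0.0530/0.0430)/(2πk) = 0.2091/(2π·24.1) = 0.001381 m·K/W
R_vermiculite board = ΣR − ΣR_known = 1.478 − 0.001381 = 1.477 m·K/W
ln(r₂/r₁)/(2πk) = 1.477 ⇒ k = 0.5602/(2π·1.477) = 0.0604 W/m·K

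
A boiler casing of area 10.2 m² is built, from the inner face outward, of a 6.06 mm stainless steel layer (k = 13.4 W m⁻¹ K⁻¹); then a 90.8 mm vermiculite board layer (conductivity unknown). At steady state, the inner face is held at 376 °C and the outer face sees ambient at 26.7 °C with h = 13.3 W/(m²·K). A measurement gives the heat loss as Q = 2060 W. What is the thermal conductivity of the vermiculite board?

k = 0.0549 W/m·K

ΣR = ΔT/Q = |376 − 26.7|/2060 = 0.1696 K/W
Known resistances:
  R_stainless steel = L/(kA) = 0.00606/(13.4·10.2) = 4.434×10^-5 K/W
  R_conv,out = 1/(hA) = 1/(13.3·10.2) = 0.007371 K/W
R_vermiculite board = ΣR − ΣR_known = 0.1696 − 0.007415 = 0.1622 K/W
L/(kA) = 0.1622 ⇒ k = 0.0908/(0.1622·10.2) = 0.0549 W/m·K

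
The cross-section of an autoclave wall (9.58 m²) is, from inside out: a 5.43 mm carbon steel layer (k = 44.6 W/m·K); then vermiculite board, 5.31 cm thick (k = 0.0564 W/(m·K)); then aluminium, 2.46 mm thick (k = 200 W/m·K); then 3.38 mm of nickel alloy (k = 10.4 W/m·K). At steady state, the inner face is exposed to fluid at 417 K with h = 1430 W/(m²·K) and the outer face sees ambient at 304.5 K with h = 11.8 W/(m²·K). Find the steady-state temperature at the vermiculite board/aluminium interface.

T = 313.8 K

Series thermal resistances, inner to outer:
  R_conv,in = 1/(hA) = 1/(1430·9.58) = 7.300×10^-5 K/W
  R_carbon steel = L/(kA) = 0.00543/(44.6·9.58) = 1.271×10^-5 K/W
  R_vermiculite board = L/(kA) = 0.0531/(0.0564·9.58) = 0.09828 K/W
  R_aluminium = L/(kA) = 0.00246/(200·9.58) = 1.284×10^-6 K/W
  R_nickel alloy = L/(kA) = 0.00338/(10.4·9.58) = 3.392×10^-5 K/W
  R_conv,out = 1/(hA) = 1/(11.8·9.58) = 0.008846 K/W
ΣR = 7.300×10^-5 + 1.271×10^-5 + 0.09828 + 1.284×10^-6 + 3.392×10^-5 + 0.008846 = 0.1072 K/W
Q = ΔT/ΣR = (417 K − 304.5 K)/0.1072 = 1049 W
From the inner boundary to the vermiculite board/aluminium interface, ΣR_partial = 0.09837 K/W.
T_interface = T_in − Q·ΣR_partial = 417 K − (1049)(0.09837) = 313.8 K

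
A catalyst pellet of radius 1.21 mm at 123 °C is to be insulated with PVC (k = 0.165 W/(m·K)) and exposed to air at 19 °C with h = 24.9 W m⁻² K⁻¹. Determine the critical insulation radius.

r_cr = 1.33 cm

For a sphere, r_cr = 2k_ins/h = 2·0.165/24.9 = 0.0133 m = 1.33 cm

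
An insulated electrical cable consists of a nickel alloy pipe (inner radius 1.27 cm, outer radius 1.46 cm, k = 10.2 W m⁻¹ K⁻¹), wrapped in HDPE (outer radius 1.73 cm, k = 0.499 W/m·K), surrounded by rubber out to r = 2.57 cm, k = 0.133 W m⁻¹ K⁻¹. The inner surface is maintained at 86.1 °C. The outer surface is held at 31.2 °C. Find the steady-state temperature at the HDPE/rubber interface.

T = 80.3 °C

Series thermal resistances, inner to outer:
  R'_nickel alloy = ln(0.0146/0.0127)/(2πk) = 0.1394/(2π·10.2) = 0.002175 m·K/W
  R'_HDPE = ln(0.0173/0.0146)/(2πk) = 0.1697/(2π·0.499) = 0.05412 m·K/W
  R'_rubber = ln(0.0257/0.0173)/(2πk) = 0.3958/(2π·0.133) = 0.4736 m·K/W
ΣR = 0.002175 + 0.05412 + 0.4736 = 0.5299 m·K/W
Q' = ΔT/ΣR = (86.1 °C − 31.2 °C)/0.5299 = 103.6 W/m
From the inner boundary to the HDPE/rubber interface, ΣR_partial = 0.05629 m·K/W.
T_interface = T_in − Q'·ΣR_partial = 86.1 °C − (103.6)(0.05629) = 80.3 °C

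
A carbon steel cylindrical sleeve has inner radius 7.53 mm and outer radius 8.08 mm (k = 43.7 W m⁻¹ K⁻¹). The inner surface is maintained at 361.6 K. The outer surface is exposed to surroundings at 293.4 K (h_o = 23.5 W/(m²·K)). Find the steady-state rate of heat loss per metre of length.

Q' = 81.3 W/m

Treat each layer as a resistance in series:
  R'_carbon steel = ln(0.00808/0.00753)/(2πk) = 0.07050/(2π·43.7) = 2.567×10^-4 m·K/W
  R'_conv,out = 1/(2πr h) = 1/(2π·0.00808·23.5) = 0.8382 m·K/W
ΣR = 2.567×10^-4 + 0.8382 = 0.8385 m·K/W
Q' = ΔT/ΣR = (361.6 K − 293.4 K)/0.8385 = 81.3 W/m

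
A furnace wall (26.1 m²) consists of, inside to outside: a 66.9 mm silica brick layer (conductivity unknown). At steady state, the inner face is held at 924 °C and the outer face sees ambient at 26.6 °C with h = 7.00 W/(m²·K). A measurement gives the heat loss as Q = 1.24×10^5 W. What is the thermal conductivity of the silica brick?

ΣR = ΔT/Q = |924 − 26.6|/1.24×10^5 = 0.007237 K/W
Known resistances:
  R_conv,out = 1/(hA) = 1/(7.00·26.1) = 0.005473 K/W
R_silica brick = ΣR − ΣR_known = 0.007237 − 0.005473 = 0.001764 K/W
L/(kA) = 0.001764 ⇒ k = 0.0669/(0.001764·26.1) = 1.45 W/m·K

k = 1.45 W/m·K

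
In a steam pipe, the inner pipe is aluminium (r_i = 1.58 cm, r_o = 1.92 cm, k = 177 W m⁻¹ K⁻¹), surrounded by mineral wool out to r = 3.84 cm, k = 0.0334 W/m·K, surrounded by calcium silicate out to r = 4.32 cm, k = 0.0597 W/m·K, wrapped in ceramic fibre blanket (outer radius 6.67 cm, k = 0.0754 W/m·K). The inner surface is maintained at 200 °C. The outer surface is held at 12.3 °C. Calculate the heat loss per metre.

Treat each layer as a resistance in series:
  R'_aluminium = ln(0.0192/0.0158)/(2πk) = 0.1949/(2π·177) = 1.753×10^-4 m·K/W
  R'_mineral wool = ln(0.0384/0.0192)/(2πk) = 0.6931/(2π·0.0334) = 3.303 m·K/W
  R'_calcium silicate = ln(0.0432/0.0384)/(2πk) = 0.1178/(2π·0.0597) = 0.3140 m·K/W
  R'_ceramic fibre blanket = ln(0.0667/0.0432)/(2πk) = 0.4344/(2π·0.0754) = 0.9169 m·K/W
ΣR = 1.753×10^-4 + 3.303 + 0.3140 + 0.9169 = 4.534 m·K/W
Q' = ΔT/ΣR = (200 °C − 12.3 °C)/4.534 = 41.4 W/m

Q' = 41.4 W/m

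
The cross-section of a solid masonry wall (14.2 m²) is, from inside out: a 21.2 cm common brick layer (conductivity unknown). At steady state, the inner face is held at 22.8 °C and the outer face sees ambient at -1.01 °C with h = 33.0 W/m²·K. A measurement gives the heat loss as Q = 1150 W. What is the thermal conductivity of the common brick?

ΣR = ΔT/Q = |22.8 − -1.01|/1150 = 0.02070 K/W
Known resistances:
  R_conv,out = 1/(hA) = 1/(33.0·14.2) = 0.002134 K/W
R_common brick = ΣR − ΣR_known = 0.02070 − 0.002134 = 0.01857 K/W
L/(kA) = 0.01857 ⇒ k = 0.212/(0.01857·14.2) = 0.804 W/m·K

k = 0.804 W/m·K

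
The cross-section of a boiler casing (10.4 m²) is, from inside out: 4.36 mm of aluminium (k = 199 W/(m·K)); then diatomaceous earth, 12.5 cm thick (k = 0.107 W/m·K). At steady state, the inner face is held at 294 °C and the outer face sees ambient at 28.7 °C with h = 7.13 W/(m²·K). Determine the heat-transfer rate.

Series thermal resistances, inner to outer:
  R_aluminium = L/(kA) = 0.00436/(199·10.4) = 2.107×10^-6 K/W
  R_diatomaceous earth = L/(kA) = 0.125/(0.107·10.4) = 0.1123 K/W
  R_conv,out = 1/(hA) = 1/(7.13·10.4) = 0.01349 K/W
ΣR = 2.107×10^-6 + 0.1123 + 0.01349 = 0.1258 K/W
Q = ΔT/ΣR = (294 °C − 28.7 °C)/0.1258 = 2110 W

Q = 2110 W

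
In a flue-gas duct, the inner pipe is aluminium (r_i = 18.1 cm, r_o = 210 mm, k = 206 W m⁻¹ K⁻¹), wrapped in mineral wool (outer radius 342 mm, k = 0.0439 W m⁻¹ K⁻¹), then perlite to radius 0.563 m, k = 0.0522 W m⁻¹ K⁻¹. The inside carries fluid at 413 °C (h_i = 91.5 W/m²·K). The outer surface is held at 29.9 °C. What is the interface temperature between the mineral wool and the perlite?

T = 206 °C

Series thermal resistances, inner to outer:
  R'_conv,in = 1/(2πr h) = 1/(2π·0.181·91.5) = 0.009610 m·K/W
  R'_aluminium = ln(0.210/0.181)/(2πk) = 0.1486/(2π·206) = 1.148×10^-4 m·K/W
  R'_mineral wool = ln(0.342/0.210)/(2πk) = 0.4877/(2π·0.0439) = 1.768 m·K/W
  R'_perlite = ln(0.563/0.342)/(2πk) = 0.4985/(2π·0.0522) = 1.520 m·K/W
ΣR = 0.009610 + 1.148×10^-4 + 1.768 + 1.520 = 3.298 m·K/W
Q' = ΔT/ΣR = (413 °C − 29.9 °C)/3.298 = 116.2 W/m
From the inner boundary to the mineral wool/perlite interface, ΣR_partial = 1.778 m·K/W.
T_interface = T_in − Q'·ΣR_partial = 413 °C − (116.2)(1.778) = 206 °C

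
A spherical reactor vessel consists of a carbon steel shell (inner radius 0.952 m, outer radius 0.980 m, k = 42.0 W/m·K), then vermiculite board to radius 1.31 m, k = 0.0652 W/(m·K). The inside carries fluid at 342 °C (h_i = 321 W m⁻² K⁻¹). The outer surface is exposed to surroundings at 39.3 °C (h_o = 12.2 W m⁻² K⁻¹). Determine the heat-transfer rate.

Treat each layer as a resistance in series:
  R_conv,in = 1/(4πr²h) = 1/(4π·0.952²·321) = 2.735×10^-4 K/W
  R_carbon steel = (1/0.952 − 1/0.980)/(4πk) = 0.03001/(4π·42.0) = 5.686×10^-5 K/W
  R_vermiculite board = (1/0.980 − 1/1.31)/(4πk) = 0.2570/(4π·0.0652) = 0.3137 K/W
  R_conv,out = 1/(4πr²h) = 1/(4π·1.31²·12.2) = 0.003801 K/W
ΣR = 2.735×10^-4 + 5.686×10^-5 + 0.3137 + 0.003801 = 0.3178 K/W
Q = ΔT/ΣR = (342 °C − 39.3 °C)/0.3178 = 952 W

Q = 952 W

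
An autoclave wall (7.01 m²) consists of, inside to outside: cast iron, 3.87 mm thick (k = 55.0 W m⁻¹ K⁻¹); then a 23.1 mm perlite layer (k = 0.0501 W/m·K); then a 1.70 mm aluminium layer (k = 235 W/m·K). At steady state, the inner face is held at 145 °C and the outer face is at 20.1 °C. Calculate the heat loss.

Series thermal resistances, inner to outer:
  R_cast iron = L/(kA) = 0.00387/(55.0·7.01) = 1.004×10^-5 K/W
  R_perlite = L/(kA) = 0.0231/(0.0501·7.01) = 0.06577 K/W
  R_aluminium = L/(kA) = 0.00170/(235·7.01) = 1.032×10^-6 K/W
ΣR = 1.004×10^-5 + 0.06577 + 1.032×10^-6 = 0.06578 K/W
Q = ΔT/ΣR = (145 °C − 20.1 °C)/0.06578 = 1900 W

Q = 1900 W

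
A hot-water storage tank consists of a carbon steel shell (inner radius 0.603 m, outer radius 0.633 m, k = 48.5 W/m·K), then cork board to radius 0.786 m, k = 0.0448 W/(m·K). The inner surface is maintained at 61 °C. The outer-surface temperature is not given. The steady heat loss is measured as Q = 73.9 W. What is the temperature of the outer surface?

Series resistances:
  R_carbon steel = (1/0.603 − 1/0.633)/(4πk) = 0.07860/(4π·48.5) = 1.290×10^-4 K/W
  R_cork board = (1/0.633 − 1/0.786)/(4πk) = 0.3075/(4π·0.0448) = 0.5462 K/W
ΣR = 0.5464 K/W
ΔT = Q·ΣR = 73.9 × 0.5464 = 40.38 K
Heat flows outward, so T_out = T_in − ΔT = 61 − 40.38 = 20.6 °C

T_out = 20.6 °C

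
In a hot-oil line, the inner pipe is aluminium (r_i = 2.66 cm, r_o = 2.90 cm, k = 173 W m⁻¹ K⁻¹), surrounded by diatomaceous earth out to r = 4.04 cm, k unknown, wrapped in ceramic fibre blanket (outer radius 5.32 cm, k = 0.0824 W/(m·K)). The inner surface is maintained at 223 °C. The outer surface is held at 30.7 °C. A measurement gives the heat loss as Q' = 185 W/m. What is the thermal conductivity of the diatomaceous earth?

ΣR = ΔT/Q' = |223 − 30.7|/185 = 1.039 m·K/W
Known resistances:
  R'_aluminium = ln(0.0290/0.0266)/(2πk) = 0.08638/(2π·173) = 7.947×10^-5 m·K/W
  R'_ceramic fibre blanket = ln(0.0532/0.0404)/(2πk) = 0.2752/(2π·0.0824) = 0.5316 m·K/W
R_diatomaceous earth = ΣR − ΣR_known = 1.039 − 0.5317 = 0.5073 m·K/W
ln(r₂/r₁)/(2πk) = 0.5073 ⇒ k = 0.3315/(2π·0.5073) = 0.104 W/m·K

k = 0.104 W/m·K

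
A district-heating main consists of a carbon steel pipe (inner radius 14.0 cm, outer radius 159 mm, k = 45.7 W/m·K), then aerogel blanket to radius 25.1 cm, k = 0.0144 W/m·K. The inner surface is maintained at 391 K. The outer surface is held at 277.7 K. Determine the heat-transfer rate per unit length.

Series thermal resistances, inner to outer:
  R'_carbon steel = ln(0.159/0.140)/(2πk) = 0.1273/(2π·45.7) = 4.432×10^-4 m·K/W
  R'_aerogel blanket = ln(0.251/0.159)/(2πk) = 0.4565/(2π·0.0144) = 5.046 m·K/W
ΣR = 4.432×10^-4 + 5.046 = 5.046 m·K/W
Q' = ΔT/ΣR = (391 K − 277.7 K)/5.046 = 22.5 W/m

Q' = 22.5 W/m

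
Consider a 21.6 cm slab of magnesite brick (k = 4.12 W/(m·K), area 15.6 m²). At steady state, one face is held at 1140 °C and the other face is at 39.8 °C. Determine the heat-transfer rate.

Q = kA·ΔT/L = 4.12 × 15.6 × |1140 °C − 39.8 °C| / 0.216 = 3.27×10^5 W

Q = 3.27×10^5 W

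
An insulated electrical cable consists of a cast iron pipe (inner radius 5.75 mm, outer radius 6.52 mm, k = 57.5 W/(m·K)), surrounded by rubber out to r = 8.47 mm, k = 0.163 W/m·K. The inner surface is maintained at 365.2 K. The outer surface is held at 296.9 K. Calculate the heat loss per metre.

Q' = 267 W/m

Resistance network (inner→outer):
  R'_cast iron = ln(0.00652/0.00575)/(2πk) = 0.1257/(2π·57.5) = 3.479×10^-4 m·K/W
  R'_rubber = ln(0.00847/0.00652)/(2πk) = 0.2617/(2π·0.163) = 0.2555 m·K/W
ΣR = 3.479×10^-4 + 0.2555 = 0.2558 m·K/W
Q' = ΔT/ΣR = (365.2 K − 296.9 K)/0.2558 = 267 W/m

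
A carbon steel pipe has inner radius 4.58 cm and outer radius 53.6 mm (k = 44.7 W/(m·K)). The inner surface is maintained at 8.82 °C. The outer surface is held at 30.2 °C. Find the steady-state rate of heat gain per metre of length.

Q' = 2πk·ΔT/ln(r₂/r₁) = 2π × 44.7 × 21.38 / ln(0.0536/0.0458) = 38200 W/m

Q' = 38.2 kW/m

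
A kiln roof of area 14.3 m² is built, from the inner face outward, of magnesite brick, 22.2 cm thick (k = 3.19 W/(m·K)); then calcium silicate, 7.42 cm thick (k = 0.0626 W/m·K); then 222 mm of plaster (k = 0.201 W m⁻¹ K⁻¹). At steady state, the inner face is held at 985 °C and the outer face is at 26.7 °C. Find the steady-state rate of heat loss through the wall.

Resistance network (inner→outer):
  R_magnesite brick = L/(kA) = 0.222/(3.19·14.3) = 0.004867 K/W
  R_calcium silicate = L/(kA) = 0.0742/(0.0626·14.3) = 0.08289 K/W
  R_plaster = L/(kA) = 0.222/(0.201·14.3) = 0.07724 K/W
ΣR = 0.004867 + 0.08289 + 0.07724 = 0.1650 K/W
Q = ΔT/ΣR = (985 °C − 26.7 °C)/0.1650 = 5810 W

Q = 5.81 kW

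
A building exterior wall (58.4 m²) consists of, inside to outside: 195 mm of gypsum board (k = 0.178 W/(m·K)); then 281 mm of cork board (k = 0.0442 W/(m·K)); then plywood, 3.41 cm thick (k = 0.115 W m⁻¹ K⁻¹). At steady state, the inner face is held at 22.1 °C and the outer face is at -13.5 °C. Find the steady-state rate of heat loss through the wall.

Series thermal resistances, inner to outer:
  R_gypsum board = L/(kA) = 0.195/(0.178·58.4) = 0.01876 K/W
  R_cork board = L/(kA) = 0.281/(0.0442·58.4) = 0.1089 K/W
  R_plywood = L/(kA) = 0.0341/(0.115·58.4) = 0.005077 K/W
ΣR = 0.01876 + 0.1089 + 0.005077 = 0.1327 K/W
Q = ΔT/ΣR = (22.1 °C − -13.5 °C)/0.1327 = 268 W

Q = 268 W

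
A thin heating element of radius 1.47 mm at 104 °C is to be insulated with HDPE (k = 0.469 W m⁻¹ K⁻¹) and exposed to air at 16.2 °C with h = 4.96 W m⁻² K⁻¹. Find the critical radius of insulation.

r_cr = 9.46 cm

For a cylinder, r_cr = k_ins/h = 0.469/4.96 = 0.0946 m = 9.46 cm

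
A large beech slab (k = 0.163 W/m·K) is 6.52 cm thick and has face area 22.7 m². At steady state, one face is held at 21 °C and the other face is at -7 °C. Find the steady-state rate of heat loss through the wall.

Q = 1590 W

Q = kA·ΔT/L = 0.163 × 22.7 × |21 °C − -7 °C| / 0.0652 = 1590 W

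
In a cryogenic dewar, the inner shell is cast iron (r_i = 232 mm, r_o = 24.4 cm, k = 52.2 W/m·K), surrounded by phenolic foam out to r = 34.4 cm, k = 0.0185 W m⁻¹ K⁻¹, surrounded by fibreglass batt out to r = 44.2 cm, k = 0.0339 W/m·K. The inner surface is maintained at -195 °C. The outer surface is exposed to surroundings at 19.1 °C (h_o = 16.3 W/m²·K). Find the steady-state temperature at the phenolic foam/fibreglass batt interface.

Resistance network (inner→outer):
  R_cast iron = (1/0.232 − 1/0.244)/(4πk) = 0.2120/(4π·52.2) = 3.232×10^-4 K/W
  R_phenolic foam = (1/0.244 − 1/0.344)/(4πk) = 1.191/(4π·0.0185) = 5.125 K/W
  R_fibreglass batt = (1/0.344 − 1/0.442)/(4πk) = 0.6445/(4π·0.0339) = 1.513 K/W
  R_conv,out = 1/(4πr²h) = 1/(4π·0.442²·16.3) = 0.02499 K/W
ΣR = 3.232×10^-4 + 5.125 + 1.513 + 0.02499 = 6.663 K/W
Q = ΔT/ΣR = (-195 °C − 19.1 °C)/6.663 = -32.13 W
From the inner boundary to the phenolic foam/fibreglass batt interface, ΣR_partial = 5.125 K/W.
T_interface = T_in − Q·ΣR_partial = -195 °C − (-32.13)(5.125) = -30.3 °C

T = -30.3 °C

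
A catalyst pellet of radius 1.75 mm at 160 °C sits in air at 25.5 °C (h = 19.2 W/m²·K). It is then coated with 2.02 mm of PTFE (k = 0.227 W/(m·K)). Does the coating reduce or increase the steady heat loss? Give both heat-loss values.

Critical radius for a sphere: r_cr = 2k/h = 0.0236 m = 2.36 cm.
Outer radius after coating: r₂ = 0.00175 + 0.00202 = 0.00377 m.
Since r₁ < r_cr and r₂ ≤ r_cr, the coating moves toward the maximum at r_cr — heat loss rises.
Bare: R = 1/(4πr₁²h) = 1353 K/W; Q = 134.5/1353 = 0.0994 W.
Coated: R = R_cond + R_conv = 398.9 K/W; Q = 134.5/398.9 = 0.337 W.

increases: 0.0994 → 0.337 W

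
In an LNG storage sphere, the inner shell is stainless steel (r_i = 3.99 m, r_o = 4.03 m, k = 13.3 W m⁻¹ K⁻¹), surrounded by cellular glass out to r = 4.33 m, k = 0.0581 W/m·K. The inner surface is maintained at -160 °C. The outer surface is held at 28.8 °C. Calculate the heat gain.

Treat each layer as a resistance in series:
  R_stainless steel = (1/3.99 − 1/4.03)/(4πk) = 0.002488/(4π·13.3) = 1.488×10^-5 K/W
  R_cellular glass = (1/4.03 − 1/4.33)/(4πk) = 0.01719/(4π·0.0581) = 0.02355 K/W
ΣR = 1.488×10^-5 + 0.02355 = 0.02356 K/W
Q = ΔT/ΣR = (-160 °C − 28.8 °C)/0.02356 = -8010 W
(Negative Q ⇒ heat flows inward; heat gain = 8010 W.)

Q = 8.01 kW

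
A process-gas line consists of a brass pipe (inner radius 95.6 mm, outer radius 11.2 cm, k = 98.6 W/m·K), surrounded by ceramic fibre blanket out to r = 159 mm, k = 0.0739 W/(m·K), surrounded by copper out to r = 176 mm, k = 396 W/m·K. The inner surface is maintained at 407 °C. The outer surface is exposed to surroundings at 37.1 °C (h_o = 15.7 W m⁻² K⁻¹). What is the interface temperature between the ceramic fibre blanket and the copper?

T = 63.3 °C

Series thermal resistances, inner to outer:
  R'_brass = ln(0.112/0.0956)/(2πk) = 0.1583/(2π·98.6) = 2.556×10^-4 m·K/W
  R'_ceramic fibre blanket = ln(0.159/0.112)/(2πk) = 0.3504/(2π·0.0739) = 0.7547 m·K/W
  R'_copper = ln(0.176/0.159)/(2πk) = 0.1016/(2π·396) = 4.083×10^-5 m·K/W
  R'_conv,out = 1/(2πr h) = 1/(2π·0.176·15.7) = 0.05760 m·K/W
ΣR = 2.556×10^-4 + 0.7547 + 4.083×10^-5 + 0.05760 = 0.8126 m·K/W
Q' = ΔT/ΣR = (407 °C − 37.1 °C)/0.8126 = 455.2 W/m
From the inner boundary to the ceramic fibre blanket/copper interface, ΣR_partial = 0.7550 m·K/W.
T_interface = T_in − Q'·ΣR_partial = 407 °C − (455.2)(0.7550) = 63.3 °C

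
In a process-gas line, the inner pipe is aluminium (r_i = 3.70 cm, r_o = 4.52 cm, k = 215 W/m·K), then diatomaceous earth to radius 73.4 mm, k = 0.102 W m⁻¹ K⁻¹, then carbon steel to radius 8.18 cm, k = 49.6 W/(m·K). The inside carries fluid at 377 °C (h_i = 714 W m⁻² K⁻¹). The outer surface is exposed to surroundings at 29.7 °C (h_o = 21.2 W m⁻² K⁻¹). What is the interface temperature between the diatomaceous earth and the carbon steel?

T = 67.1 °C

Series thermal resistances, inner to outer:
  R'_conv,in = 1/(2πr h) = 1/(2π·0.0370·714) = 0.006024 m·K/W
  R'_aluminium = ln(0.0452/0.0370)/(2πk) = 0.2002/(2π·215) = 1.482×10^-4 m·K/W
  R'_diatomaceous earth = ln(0.0734/0.0452)/(2πk) = 0.4848/(2π·0.102) = 0.7565 m·K/W
  R'_carbon steel = ln(0.0818/0.0734)/(2πk) = 0.1084/(2π·49.6) = 3.477×10^-4 m·K/W
  R'_conv,out = 1/(2πr h) = 1/(2π·0.0818·21.2) = 0.09178 m·K/W
ΣR = 0.006024 + 1.482×10^-4 + 0.7565 + 3.477×10^-4 + 0.09178 = 0.8548 m·K/W
Q' = ΔT/ΣR = (377 °C − 29.7 °C)/0.8548 = 406.3 W/m
From the inner boundary to the diatomaceous earth/carbon steel interface, ΣR_partial = 0.7627 m·K/W.
T_interface = T_in − Q'·ΣR_partial = 377 °C − (406.3)(0.7627) = 67.1 °C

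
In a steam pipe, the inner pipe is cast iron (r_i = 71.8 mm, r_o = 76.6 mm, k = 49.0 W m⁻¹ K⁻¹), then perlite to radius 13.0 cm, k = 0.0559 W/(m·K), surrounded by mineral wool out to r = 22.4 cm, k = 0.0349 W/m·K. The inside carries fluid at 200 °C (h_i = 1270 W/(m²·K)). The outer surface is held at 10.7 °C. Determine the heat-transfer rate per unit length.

Resistance network (inner→outer):
  R'_conv,in = 1/(2πr h) = 1/(2π·0.0718·1270) = 0.001745 m·K/W
  R'_cast iron = ln(0.0766/0.0718)/(2πk) = 0.06471/(2π·49.0) = 2.102×10^-4 m·K/W
  R'_perlite = ln(0.130/0.0766)/(2πk) = 0.5289/(2π·0.0559) = 1.506 m·K/W
  R'_mineral wool = ln(0.224/0.130)/(2πk) = 0.5441/(2π·0.0349) = 2.481 m·K/W
ΣR = 0.001745 + 2.102×10^-4 + 1.506 + 2.481 = 3.989 m·K/W
Q' = ΔT/ΣR = (200 °C − 10.7 °C)/3.989 = 47.5 W/m

Q' = 47.5 W/m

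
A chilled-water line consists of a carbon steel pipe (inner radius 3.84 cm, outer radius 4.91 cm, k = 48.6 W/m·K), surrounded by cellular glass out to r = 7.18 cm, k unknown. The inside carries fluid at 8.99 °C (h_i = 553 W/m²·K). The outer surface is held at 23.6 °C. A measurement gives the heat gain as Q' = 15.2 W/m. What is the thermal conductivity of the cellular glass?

ΣR = ΔT/Q' = |8.99 − 23.6|/15.2 = 0.9612 m·K/W
Known resistances:
  R'_conv,in = 1/(2πr h) = 1/(2π·0.0384·553) = 0.007495 m·K/W
  R'_carbon steel = ln(0.0491/0.0384)/(2πk) = 0.2458/(2π·48.6) = 8.049×10^-4 m·K/W
R_cellular glass = ΣR − ΣR_known = 0.9612 − 0.008300 = 0.9529 m·K/W
ln(r₂/r₁)/(2πk) = 0.9529 ⇒ k = 0.3800/(2π·0.9529) = 0.0635 W/m·K

k = 0.0635 W/m·K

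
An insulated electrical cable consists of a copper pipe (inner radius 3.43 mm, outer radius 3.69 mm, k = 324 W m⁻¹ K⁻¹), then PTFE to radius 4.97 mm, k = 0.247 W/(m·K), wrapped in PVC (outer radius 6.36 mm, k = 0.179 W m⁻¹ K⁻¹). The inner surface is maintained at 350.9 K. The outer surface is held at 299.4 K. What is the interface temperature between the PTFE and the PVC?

T = 326.9 K

Series thermal resistances, inner to outer:
  R'_copper = ln(0.00369/0.00343)/(2πk) = 0.07307/(2π·324) = 3.589×10^-5 m·K/W
  R'_PTFE = ln(0.00497/0.00369)/(2πk) = 0.2978/(2π·0.247) = 0.1919 m·K/W
  R'_PVC = ln(0.00636/0.00497)/(2πk) = 0.2466/(2π·0.179) = 0.2193 m·K/W
ΣR = 3.589×10^-5 + 0.1919 + 0.2193 = 0.4112 m·K/W
Q' = ΔT/ΣR = (350.9 K − 299.4 K)/0.4112 = 125.2 W/m
From the inner boundary to the PTFE/PVC interface, ΣR_partial = 0.1919 m·K/W.
T_interface = T_in − Q'·ΣR_partial = 350.9 K − (125.2)(0.1919) = 326.9 K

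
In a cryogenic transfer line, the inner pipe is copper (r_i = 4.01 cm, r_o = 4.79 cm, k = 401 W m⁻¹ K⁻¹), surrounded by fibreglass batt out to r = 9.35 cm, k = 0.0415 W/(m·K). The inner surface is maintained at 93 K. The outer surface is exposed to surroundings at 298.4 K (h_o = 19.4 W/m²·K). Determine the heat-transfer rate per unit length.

Resistance network (inner→outer):
  R'_copper = ln(0.0479/0.0401)/(2πk) = 0.1777/(2π·401) = 7.054×10^-5 m·K/W
  R'_fibreglass batt = ln(0.0935/0.0479)/(2πk) = 0.6688/(2π·0.0415) = 2.565 m·K/W
  R'_conv,out = 1/(2πr h) = 1/(2π·0.0935·19.4) = 0.08774 m·K/W
ΣR = 7.054×10^-5 + 2.565 + 0.08774 = 2.653 m·K/W
Q' = ΔT/ΣR = (93 K − 298.4 K)/2.653 = -77.4 W/m
(Negative Q' ⇒ heat flows inward; heat gain = 77.4 W/m.)

Q' = 77.4 W/m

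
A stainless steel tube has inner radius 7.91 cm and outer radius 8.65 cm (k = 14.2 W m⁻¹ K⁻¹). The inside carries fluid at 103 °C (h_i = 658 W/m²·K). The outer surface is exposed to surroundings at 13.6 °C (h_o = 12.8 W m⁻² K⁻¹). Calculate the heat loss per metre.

Q' = 605 W/m

Treat each layer as a resistance in series:
  R'_conv,in = 1/(2πr h) = 1/(2π·0.0791·658) = 0.003058 m·K/W
  R'_stainless steel = ln(0.0865/0.0791)/(2πk) = 0.08943/(2π·14.2) = 0.001002 m·K/W
  R'_conv,out = 1/(2πr h) = 1/(2π·0.0865·12.8) = 0.1437 m·K/W
ΣR = 0.003058 + 0.001002 + 0.1437 = 0.1478 m·K/W
Q' = ΔT/ΣR = (103 °C − 13.6 °C)/0.1478 = 605 W/m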